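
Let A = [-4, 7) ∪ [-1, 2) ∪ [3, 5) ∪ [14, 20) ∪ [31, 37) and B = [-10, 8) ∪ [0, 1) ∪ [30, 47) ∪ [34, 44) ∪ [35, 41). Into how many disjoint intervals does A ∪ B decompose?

3

Merge the first list: [-4, 7), [14, 20), [31, 37).
Merge the second list: [-10, 8), [30, 47).
A ∪ B = [-10, 8), [14, 20), [30, 47).
That is 3 disjoint pieces.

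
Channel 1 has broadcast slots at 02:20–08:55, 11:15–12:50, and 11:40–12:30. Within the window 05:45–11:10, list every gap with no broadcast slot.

Covered (merged): 02:20-08:55, 11:15-12:50.
Uncovered inside 05:45-11:10: 08:55-11:10.

08:55-11:10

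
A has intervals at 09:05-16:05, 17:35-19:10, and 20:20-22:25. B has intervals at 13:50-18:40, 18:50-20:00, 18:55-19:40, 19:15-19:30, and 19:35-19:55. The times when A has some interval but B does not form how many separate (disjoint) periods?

3

B, merged: 13:50-18:40, 18:50-20:00.
A \ B = 09:05-13:50, 18:40-18:50, 20:20-22:25.
That is 3 disjoint pieces.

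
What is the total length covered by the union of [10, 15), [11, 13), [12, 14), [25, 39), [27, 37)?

Merged: [10, 15), [25, 39).
Lengths: 5 + 14 = 19.

19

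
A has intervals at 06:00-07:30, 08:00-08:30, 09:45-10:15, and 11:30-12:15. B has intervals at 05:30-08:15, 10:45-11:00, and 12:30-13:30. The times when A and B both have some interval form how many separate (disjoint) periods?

2

A ∩ B = 06:00-07:30, 08:00-08:15.
That is 2 disjoint pieces.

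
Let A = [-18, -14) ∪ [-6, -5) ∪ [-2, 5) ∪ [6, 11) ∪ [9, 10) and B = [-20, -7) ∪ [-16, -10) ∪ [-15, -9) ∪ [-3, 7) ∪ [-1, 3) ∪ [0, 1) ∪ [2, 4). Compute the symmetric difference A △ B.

First set merges to [-18, -14), [-6, -5), [-2, 5), [6, 11).
Second set merges to [-20, -7), [-3, 7).
A but not B: [-6, -5), [7, 11).
B but not A: [-20, -18), [-14, -7), [-3, -2), [5, 6).
Combining gives A △ B.

[-20, -18) ∪ [-14, -7) ∪ [-6, -5) ∪ [-3, -2) ∪ [5, 6) ∪ [7, 11)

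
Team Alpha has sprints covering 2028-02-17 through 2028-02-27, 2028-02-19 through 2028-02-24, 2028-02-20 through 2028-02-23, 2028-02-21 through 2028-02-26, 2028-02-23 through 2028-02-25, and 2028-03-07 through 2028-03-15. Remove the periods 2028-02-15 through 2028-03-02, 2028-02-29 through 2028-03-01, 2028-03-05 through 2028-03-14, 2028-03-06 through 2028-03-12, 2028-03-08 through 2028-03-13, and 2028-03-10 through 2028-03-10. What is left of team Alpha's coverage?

2028-03-15 through 2028-03-15

First set merges to 2028-02-17 through 2028-02-27, 2028-03-07 through 2028-03-15.
Second set merges to 2028-02-15 through 2028-03-02, 2028-03-05 through 2028-03-14.
2028-02-17 through 2028-02-27 lies entirely inside B → drops out.
2028-03-07 through 2028-03-15 with B removed leaves 2028-03-15 through 2028-03-15.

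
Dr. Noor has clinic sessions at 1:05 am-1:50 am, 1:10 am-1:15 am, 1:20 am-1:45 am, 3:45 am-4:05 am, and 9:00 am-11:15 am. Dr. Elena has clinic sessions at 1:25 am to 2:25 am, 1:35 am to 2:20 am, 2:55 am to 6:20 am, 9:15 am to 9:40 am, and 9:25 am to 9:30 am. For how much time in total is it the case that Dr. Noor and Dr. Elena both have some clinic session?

1 h 10 min

First set merges to 1:05 am-1:50 am, 3:45 am-4:05 am, 9:00 am-11:15 am.
Second set merges to 1:25 am-2:25 am, 2:55 am-6:20 am, 9:15 am-9:40 am.
A ∩ B = 1:25 am-1:50 am, 3:45 am-4:05 am, 9:15 am-9:40 am.
Total: 25 min + 20 min + 25 min = 1 h 10 min.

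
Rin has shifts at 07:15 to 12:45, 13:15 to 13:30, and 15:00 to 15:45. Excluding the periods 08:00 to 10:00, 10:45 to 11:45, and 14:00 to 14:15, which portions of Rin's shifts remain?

07:15-12:45 minus B → 07:15-08:00, 10:00-10:45, 11:45-12:45.
13:15-13:30: no B overlap → unchanged.
15:00-15:45: no B overlap → unchanged.

07:15-08:00, 10:00-10:45, 11:45-12:45, 13:15-13:30, 15:00-15:45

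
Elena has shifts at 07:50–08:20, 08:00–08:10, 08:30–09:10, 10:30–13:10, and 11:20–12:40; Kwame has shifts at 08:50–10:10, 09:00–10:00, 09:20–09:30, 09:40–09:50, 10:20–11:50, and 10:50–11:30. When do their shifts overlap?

08:50–09:10, 10:30–11:50

A, merged: 07:50–08:20, 08:30–09:10, 10:30–13:10.
B, merged: 08:50–10:10, 10:20–11:50.
07:50–08:20 meets no B interval.
08:30–09:10 ∩ B → 08:50–09:10.
10:30–13:10 ∩ B → 10:30–11:50.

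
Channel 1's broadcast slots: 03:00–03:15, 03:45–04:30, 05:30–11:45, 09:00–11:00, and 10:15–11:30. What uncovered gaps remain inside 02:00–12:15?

02:00–03:00, 03:15–03:45, 04:30–05:30, 11:45–12:15

Covered (merged): 03:00–03:15, 03:45–04:30, 05:30–11:45.
Gaps within 02:00–12:15: 02:00–03:00, 03:15–03:45, 04:30–05:30, 11:45–12:15.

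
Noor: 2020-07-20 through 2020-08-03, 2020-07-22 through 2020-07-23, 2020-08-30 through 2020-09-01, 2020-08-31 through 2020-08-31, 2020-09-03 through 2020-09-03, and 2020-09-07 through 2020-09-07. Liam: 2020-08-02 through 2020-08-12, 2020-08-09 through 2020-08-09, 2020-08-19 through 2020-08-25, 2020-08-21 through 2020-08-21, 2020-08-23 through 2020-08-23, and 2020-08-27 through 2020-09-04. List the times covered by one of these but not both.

2020-07-20 through 2020-08-01, 2020-08-04 through 2020-08-12, 2020-08-19 through 2020-08-25, 2020-08-27 through 2020-08-29, 2020-09-02 through 2020-09-02, 2020-09-04 through 2020-09-04, 2020-09-07 through 2020-09-07

Merge the first list: 2020-07-20 through 2020-08-03, 2020-08-30 through 2020-09-01, 2020-09-03 through 2020-09-03, 2020-09-07 through 2020-09-07.
Merge the second list: 2020-08-02 through 2020-08-12, 2020-08-19 through 2020-08-25, 2020-08-27 through 2020-09-04.
A \ B = 2020-07-20 through 2020-08-01, 2020-09-07 through 2020-09-07.
B \ A = 2020-08-04 through 2020-08-12, 2020-08-19 through 2020-08-25, 2020-08-27 through 2020-08-29, 2020-09-02 through 2020-09-02, 2020-09-04 through 2020-09-04.
Union of the two gives the symmetric difference.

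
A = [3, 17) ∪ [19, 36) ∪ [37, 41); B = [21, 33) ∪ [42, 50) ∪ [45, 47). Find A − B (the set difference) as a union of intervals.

[3, 17) ∪ [19, 21) ∪ [33, 36) ∪ [37, 41)

Second set merges to [21, 33), [42, 50).
[3, 17) is untouched.
[19, 36) with B removed leaves [19, 21), [33, 36).
[37, 41) is untouched.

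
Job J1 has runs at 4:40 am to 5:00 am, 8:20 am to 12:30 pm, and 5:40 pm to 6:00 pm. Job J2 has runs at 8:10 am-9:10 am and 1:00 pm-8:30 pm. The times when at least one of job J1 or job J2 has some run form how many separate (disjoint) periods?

3

A ∪ B = 4:40 am–5:00 am, 8:10 am–12:30 pm, 1:00 pm–8:30 pm.
That is 3 disjoint pieces.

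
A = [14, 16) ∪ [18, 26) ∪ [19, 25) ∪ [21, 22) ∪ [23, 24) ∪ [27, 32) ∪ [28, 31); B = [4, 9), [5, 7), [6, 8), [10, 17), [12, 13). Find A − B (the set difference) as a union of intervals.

Merge the first list: [14, 16), [18, 26), [27, 32).
Merge the second list: [4, 9), [10, 17).
[14, 16): entirely removed.
[18, 26): nothing removed.
[27, 32): nothing removed.

[18, 26) ∪ [27, 32)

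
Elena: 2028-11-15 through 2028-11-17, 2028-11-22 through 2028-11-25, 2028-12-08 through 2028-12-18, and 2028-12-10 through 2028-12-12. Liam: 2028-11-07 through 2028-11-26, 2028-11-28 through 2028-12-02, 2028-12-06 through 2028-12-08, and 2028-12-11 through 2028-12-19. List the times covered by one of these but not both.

2028-11-07 through 2028-11-14, 2028-11-18 through 2028-11-21, 2028-11-26 through 2028-11-26, 2028-11-28 through 2028-12-02, 2028-12-06 through 2028-12-07, 2028-12-09 through 2028-12-10, 2028-12-19 through 2028-12-19

A, merged: 2028-11-15 through 2028-11-17, 2028-11-22 through 2028-11-25, 2028-12-08 through 2028-12-18.
Only in the first: 2028-12-09 through 2028-12-10.
Only in the second: 2028-11-07 through 2028-11-14, 2028-11-18 through 2028-11-21, 2028-11-26 through 2028-11-26, 2028-11-28 through 2028-12-02, 2028-12-06 through 2028-12-07, 2028-12-19 through 2028-12-19.
Together these are the periods covered by exactly one.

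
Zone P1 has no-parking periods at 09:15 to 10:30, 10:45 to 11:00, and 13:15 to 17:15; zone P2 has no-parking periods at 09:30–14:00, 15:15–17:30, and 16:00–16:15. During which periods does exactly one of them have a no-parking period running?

09:15–09:30, 10:30–10:45, 11:00–13:15, 14:00–15:15, 17:15–17:30

B, merged: 09:30–14:00, 15:15–17:30.
A but not B: 09:15–09:30, 14:00–15:15.
B but not A: 10:30–10:45, 11:00–13:15, 17:15–17:30.
Combining gives A △ B.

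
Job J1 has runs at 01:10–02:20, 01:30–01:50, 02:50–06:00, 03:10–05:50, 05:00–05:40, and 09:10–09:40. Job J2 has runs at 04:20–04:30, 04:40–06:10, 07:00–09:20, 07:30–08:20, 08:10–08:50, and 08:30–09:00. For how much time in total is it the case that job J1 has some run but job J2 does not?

First set merges to 01:10–02:20, 02:50–06:00, 09:10–09:40.
Second set merges to 04:20–04:30, 04:40–06:10, 07:00–09:20.
A \ B = 01:10–02:20, 02:50–04:20, 04:30–04:40, 09:20–09:40.
Total: 1 h 10 min + 1 h 30 min + 10 min + 20 min = 3 h 10 min.

3 h 10 min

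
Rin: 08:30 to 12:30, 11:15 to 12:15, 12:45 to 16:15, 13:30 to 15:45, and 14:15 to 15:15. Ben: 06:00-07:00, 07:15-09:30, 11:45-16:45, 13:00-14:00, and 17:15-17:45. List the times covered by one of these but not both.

Merge the first list: 08:30–12:30, 12:45–16:15.
Merge the second list: 06:00–07:00, 07:15–09:30, 11:45–16:45, 17:15–17:45.
A \ B = 09:30–11:45.
B \ A = 06:00–07:00, 07:15–08:30, 12:30–12:45, 16:15–16:45, 17:15–17:45.
Union of the two gives the symmetric difference.

06:00–07:00, 07:15–08:30, 09:30–11:45, 12:30–12:45, 16:15–16:45, 17:15–17:45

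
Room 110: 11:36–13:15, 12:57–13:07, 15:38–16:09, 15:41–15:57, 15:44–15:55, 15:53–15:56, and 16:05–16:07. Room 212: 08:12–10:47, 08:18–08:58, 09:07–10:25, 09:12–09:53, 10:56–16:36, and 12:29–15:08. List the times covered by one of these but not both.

08:12–10:47, 10:56–11:36, 13:15–15:38, 16:09–16:36

Merge the first list: 11:36–13:15, 15:38–16:09.
Merge the second list: 08:12–10:47, 10:56–16:36.
A \ B = none.
B \ A = 08:12–10:47, 10:56–11:36, 13:15–15:38, 16:09–16:36.
Union of the two gives the symmetric difference.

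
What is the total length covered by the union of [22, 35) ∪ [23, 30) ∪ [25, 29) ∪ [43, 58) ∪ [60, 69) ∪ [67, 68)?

Merged: [22, 35), [43, 58), [60, 69).
Lengths: 13 + 15 + 9 = 37.

37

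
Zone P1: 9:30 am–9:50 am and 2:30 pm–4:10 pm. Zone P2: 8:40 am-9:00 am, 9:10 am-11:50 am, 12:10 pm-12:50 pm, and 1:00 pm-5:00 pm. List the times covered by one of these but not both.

Only in the first: none.
Only in the second: 8:40 am–9:00 am, 9:10 am–9:30 am, 9:50 am–11:50 am, 12:10 pm–12:50 pm, 1:00 pm–2:30 pm, 4:10 pm–5:00 pm.
Together these are the periods covered by exactly one.

8:40 am–9:00 am, 9:10 am–9:30 am, 9:50 am–11:50 am, 12:10 pm–12:50 pm, 1:00 pm–2:30 pm, 4:10 pm–5:00 pm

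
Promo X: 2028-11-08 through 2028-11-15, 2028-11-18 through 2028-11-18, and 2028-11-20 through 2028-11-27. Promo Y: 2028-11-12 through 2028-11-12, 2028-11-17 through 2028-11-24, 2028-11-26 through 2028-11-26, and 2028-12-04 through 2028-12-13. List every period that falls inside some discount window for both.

2028-11-08 through 2028-11-15 overlaps B on 2028-11-12 through 2028-11-12.
2028-11-18 through 2028-11-18 overlaps B on 2028-11-18 through 2028-11-18.
2028-11-20 through 2028-11-27 overlaps B on 2028-11-20 through 2028-11-24, 2028-11-26 through 2028-11-26.

2028-11-12 through 2028-11-12, 2028-11-18 through 2028-11-18, 2028-11-20 through 2028-11-24, 2028-11-26 through 2028-11-26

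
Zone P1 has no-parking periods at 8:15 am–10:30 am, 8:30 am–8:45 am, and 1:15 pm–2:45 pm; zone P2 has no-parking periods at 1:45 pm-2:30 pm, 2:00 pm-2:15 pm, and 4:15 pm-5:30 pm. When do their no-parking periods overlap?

1:45 pm–2:30 pm

Merge the first list: 8:15 am–10:30 am, 1:15 pm–2:45 pm.
Merge the second list: 1:45 pm–2:30 pm, 4:15 pm–5:30 pm.
8:15 am–10:30 am: no overlap with the second set.
1:15 pm–2:45 pm meets the second set on 1:45 pm–2:30 pm.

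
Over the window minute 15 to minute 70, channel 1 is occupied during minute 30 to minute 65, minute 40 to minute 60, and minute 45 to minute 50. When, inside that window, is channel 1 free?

After merging, the occupied span is minute 30 to minute 65.
Gaps within minute 15 to minute 70: minute 15 to minute 30, minute 65 to minute 70.

minute 15 to minute 30, minute 65 to minute 70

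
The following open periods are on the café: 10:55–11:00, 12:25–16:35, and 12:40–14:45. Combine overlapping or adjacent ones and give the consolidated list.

12:25-16:35 is disjoint → start new block.
12:40-14:45 overlaps/touches 12:25-16:35 → extend to 12:25-16:35.

10:55-11:00, 12:25-16:35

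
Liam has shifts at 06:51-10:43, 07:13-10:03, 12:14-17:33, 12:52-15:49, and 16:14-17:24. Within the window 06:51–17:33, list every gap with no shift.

Covered (merged): 06:51-10:43, 12:14-17:33.
Gaps within 06:51-17:33: 10:43-12:14.

10:43-12:14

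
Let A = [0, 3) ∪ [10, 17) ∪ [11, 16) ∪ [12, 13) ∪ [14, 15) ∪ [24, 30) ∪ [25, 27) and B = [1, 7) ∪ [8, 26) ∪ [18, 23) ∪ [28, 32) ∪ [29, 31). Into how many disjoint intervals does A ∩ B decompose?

A, merged: [0, 3), [10, 17), [24, 30).
B, merged: [1, 7), [8, 26), [28, 32).
A ∩ B = [1, 3), [10, 17), [24, 26), [28, 30).
That is 4 disjoint pieces.

4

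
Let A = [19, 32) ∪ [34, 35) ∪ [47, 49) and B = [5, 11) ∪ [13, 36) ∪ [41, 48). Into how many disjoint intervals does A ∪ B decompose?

3

A ∪ B = [5, 11), [13, 36), [41, 49).
That is 3 disjoint pieces.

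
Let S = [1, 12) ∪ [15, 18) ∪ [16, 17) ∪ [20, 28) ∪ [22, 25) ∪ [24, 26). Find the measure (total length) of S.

Merged: [1, 12), [15, 18), [20, 28).
Lengths: 11 + 3 + 8 = 22.

22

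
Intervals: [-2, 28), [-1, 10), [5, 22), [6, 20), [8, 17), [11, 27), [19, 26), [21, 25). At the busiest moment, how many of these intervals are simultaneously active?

5

Sweep endpoints in order; track running count of active intervals.
Peak of 5 reached at 8.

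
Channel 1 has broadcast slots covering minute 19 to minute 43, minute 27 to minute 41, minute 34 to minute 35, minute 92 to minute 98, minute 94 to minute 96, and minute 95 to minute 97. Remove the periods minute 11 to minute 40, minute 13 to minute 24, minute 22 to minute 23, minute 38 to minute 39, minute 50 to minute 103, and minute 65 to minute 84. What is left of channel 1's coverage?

Merge the first list: minute 19 to minute 43, minute 92 to minute 98.
Merge the second list: minute 11 to minute 40, minute 50 to minute 103.
minute 19 to minute 43 with B removed leaves minute 40 to minute 43.
minute 92 to minute 98 lies entirely inside B → drops out.

minute 40 to minute 43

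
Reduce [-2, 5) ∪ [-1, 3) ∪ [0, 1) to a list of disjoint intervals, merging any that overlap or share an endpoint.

[-2, 5)

[-1, 3) overlaps/touches [-2, 5) → extend to [-2, 5).
[0, 1) overlaps/touches [-2, 5) → extend to [-2, 5).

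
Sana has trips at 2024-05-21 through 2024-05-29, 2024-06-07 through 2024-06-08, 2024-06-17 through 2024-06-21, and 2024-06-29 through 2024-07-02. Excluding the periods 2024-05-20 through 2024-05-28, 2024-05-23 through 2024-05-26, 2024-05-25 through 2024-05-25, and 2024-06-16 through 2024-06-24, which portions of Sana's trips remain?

2024-05-29 through 2024-05-29, 2024-06-07 through 2024-06-08, 2024-06-29 through 2024-07-02

B, merged: 2024-05-20 through 2024-05-28, 2024-06-16 through 2024-06-24.
2024-05-21 through 2024-05-29 minus B → 2024-05-29 through 2024-05-29.
2024-06-07 through 2024-06-08: no B overlap → unchanged.
2024-06-17 through 2024-06-21: fully covered by B → removed.
2024-06-29 through 2024-07-02: no B overlap → unchanged.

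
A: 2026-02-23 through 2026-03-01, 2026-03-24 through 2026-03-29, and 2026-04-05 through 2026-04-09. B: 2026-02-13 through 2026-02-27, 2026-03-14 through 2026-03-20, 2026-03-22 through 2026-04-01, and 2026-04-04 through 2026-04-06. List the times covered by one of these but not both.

A but not B: 2026-02-28 through 2026-03-01, 2026-04-07 through 2026-04-09.
B but not A: 2026-02-13 through 2026-02-22, 2026-03-14 through 2026-03-20, 2026-03-22 through 2026-03-23, 2026-03-30 through 2026-04-01, 2026-04-04 through 2026-04-04.
Combining gives A △ B.

2026-02-13 through 2026-02-22, 2026-02-28 through 2026-03-01, 2026-03-14 through 2026-03-20, 2026-03-22 through 2026-03-23, 2026-03-30 through 2026-04-01, 2026-04-04 through 2026-04-04, 2026-04-07 through 2026-04-09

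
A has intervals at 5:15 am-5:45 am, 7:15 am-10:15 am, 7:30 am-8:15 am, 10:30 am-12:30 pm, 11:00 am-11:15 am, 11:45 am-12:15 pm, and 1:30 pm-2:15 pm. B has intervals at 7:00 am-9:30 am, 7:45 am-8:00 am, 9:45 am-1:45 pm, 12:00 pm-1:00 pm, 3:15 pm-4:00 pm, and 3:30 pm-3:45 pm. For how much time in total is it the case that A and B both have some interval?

5 h

First set merges to 5:15 am-5:45 am, 7:15 am-10:15 am, 10:30 am-12:30 pm, 1:30 pm-2:15 pm.
Second set merges to 7:00 am-9:30 am, 9:45 am-1:45 pm, 3:15 pm-4:00 pm.
A ∩ B = 7:15 am-9:30 am, 9:45 am-10:15 am, 10:30 am-12:30 pm, 1:30 pm-1:45 pm.
Total: 2 h 15 min + 30 min + 2 h + 15 min = 5 h.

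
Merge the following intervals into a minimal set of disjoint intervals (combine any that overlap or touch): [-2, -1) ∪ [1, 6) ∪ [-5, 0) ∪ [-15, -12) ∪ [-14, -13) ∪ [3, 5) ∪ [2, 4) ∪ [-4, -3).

[-15, -12) ∪ [-5, 0) ∪ [1, 6)

Sort by start: [-15, -12), [-14, -13), [-5, 0), [-4, -3), [-2, -1), [1, 6), [2, 4), [3, 5).
[-14, -13) overlaps/touches [-15, -12) → extend to [-15, -12).
[-5, 0) is disjoint → start new block.
[-4, -3) overlaps/touches [-5, 0) → extend to [-5, 0).
[-2, -1) overlaps/touches [-5, 0) → extend to [-5, 0).
[1, 6) is disjoint → start new block.
[2, 4) overlaps/touches [1, 6) → extend to [1, 6).
[3, 5) overlaps/touches [1, 6) → extend to [1, 6).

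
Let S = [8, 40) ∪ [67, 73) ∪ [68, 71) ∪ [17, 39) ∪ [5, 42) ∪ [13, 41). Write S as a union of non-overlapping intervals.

[5, 42) ∪ [67, 73)

Sort by start: [5, 42), [8, 40), [13, 41), [17, 39), [67, 73), [68, 71).
[8, 40) overlaps/touches [5, 42) → extend to [5, 42).
[13, 41) overlaps/touches [5, 42) → extend to [5, 42).
[17, 39) overlaps/touches [5, 42) → extend to [5, 42).
[67, 73) is disjoint → start new block.
[68, 71) overlaps/touches [67, 73) → extend to [67, 73).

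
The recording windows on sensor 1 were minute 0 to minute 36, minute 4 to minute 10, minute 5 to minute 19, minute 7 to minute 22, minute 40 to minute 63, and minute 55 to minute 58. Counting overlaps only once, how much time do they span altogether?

Merged: minute 0 to minute 36, minute 40 to minute 63.
Lengths: 36 minutes + 23 minutes = 59 minutes.

59 minutes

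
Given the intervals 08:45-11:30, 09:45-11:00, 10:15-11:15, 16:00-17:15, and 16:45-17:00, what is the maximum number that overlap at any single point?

Walk the sorted start/end points keeping a running depth.
The depth first hits 3 at 10:15.

3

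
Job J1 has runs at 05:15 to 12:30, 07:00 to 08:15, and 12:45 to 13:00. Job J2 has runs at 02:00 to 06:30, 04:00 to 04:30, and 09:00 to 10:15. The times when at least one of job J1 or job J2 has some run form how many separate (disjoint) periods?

A, merged: 05:15–12:30, 12:45–13:00.
B, merged: 02:00–06:30, 09:00–10:15.
A ∪ B = 02:00–12:30, 12:45–13:00.
That is 2 disjoint pieces.

2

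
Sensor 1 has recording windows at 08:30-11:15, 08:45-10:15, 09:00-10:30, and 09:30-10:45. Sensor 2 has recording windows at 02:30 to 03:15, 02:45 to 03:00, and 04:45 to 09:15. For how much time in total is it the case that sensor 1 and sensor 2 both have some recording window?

45 min

First set merges to 08:30–11:15.
Second set merges to 02:30–03:15, 04:45–09:15.
A ∩ B = 08:30–09:15.
Total: 45 min.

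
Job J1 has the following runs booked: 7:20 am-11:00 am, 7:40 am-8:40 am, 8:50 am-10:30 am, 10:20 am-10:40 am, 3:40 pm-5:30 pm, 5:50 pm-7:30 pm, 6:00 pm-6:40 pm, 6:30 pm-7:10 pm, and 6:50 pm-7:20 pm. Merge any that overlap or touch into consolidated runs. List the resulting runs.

7:40 am–8:40 am overlaps/touches 7:20 am–11:00 am → extend to 7:20 am–11:00 am.
8:50 am–10:30 am overlaps/touches 7:20 am–11:00 am → extend to 7:20 am–11:00 am.
10:20 am–10:40 am overlaps/touches 7:20 am–11:00 am → extend to 7:20 am–11:00 am.
3:40 pm–5:30 pm is disjoint → start new block.
5:50 pm–7:30 pm is disjoint → start new block.
6:00 pm–6:40 pm overlaps/touches 5:50 pm–7:30 pm → extend to 5:50 pm–7:30 pm.
6:30 pm–7:10 pm overlaps/touches 5:50 pm–7:30 pm → extend to 5:50 pm–7:30 pm.
6:50 pm–7:20 pm overlaps/touches 5:50 pm–7:30 pm → extend to 5:50 pm–7:30 pm.

7:20 am–11:00 am, 3:40 pm–5:30 pm, 5:50 pm–7:30 pm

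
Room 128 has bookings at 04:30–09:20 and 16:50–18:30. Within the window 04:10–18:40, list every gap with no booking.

Covered (merged): 04:30-09:20, 16:50-18:30.
Complement within 04:10-18:40: 04:10-04:30, 09:20-16:50, 18:30-18:40.

04:10-04:30, 09:20-16:50, 18:30-18:40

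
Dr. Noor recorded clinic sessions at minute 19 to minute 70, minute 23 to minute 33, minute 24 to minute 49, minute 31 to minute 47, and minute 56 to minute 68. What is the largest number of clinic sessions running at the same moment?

4

At minute 31, 4 of the intervals are simultaneously active.
No point has more.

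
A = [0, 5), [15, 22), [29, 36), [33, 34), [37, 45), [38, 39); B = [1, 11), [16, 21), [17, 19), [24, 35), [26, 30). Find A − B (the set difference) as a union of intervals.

[0, 1) ∪ [15, 16) ∪ [21, 22) ∪ [35, 36) ∪ [37, 45)

First set merges to [0, 5), [15, 22), [29, 36), [37, 45).
Second set merges to [1, 11), [16, 21), [24, 35).
[0, 5) \ B = [0, 1).
[15, 22) \ B = [15, 16), [21, 22).
[29, 36) \ B = [35, 36).
[37, 45): nothing removed.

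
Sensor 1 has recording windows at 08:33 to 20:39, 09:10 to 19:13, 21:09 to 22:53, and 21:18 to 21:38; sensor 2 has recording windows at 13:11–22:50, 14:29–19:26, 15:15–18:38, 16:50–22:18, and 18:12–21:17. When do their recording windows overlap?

A, merged: 08:33-20:39, 21:09-22:53.
B, merged: 13:11-22:50.
08:33-20:39 meets the second set on 13:11-20:39.
21:09-22:53 meets the second set on 21:09-22:50.

13:11-20:39, 21:09-22:50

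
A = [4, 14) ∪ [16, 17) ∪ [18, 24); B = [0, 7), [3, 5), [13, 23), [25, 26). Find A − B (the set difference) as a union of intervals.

[7, 13) ∪ [23, 24)

Second set merges to [0, 7), [13, 23), [25, 26).
[4, 14) \ B = [7, 13).
[16, 17): entirely removed.
[18, 24) \ B = [23, 24).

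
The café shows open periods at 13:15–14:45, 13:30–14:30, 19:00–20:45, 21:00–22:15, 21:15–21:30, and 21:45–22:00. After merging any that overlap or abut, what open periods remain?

13:15–14:45, 19:00–20:45, 21:00–22:15

13:30–14:30 overlaps/touches 13:15–14:45 → extend to 13:15–14:45.
19:00–20:45 is disjoint → start new block.
21:00–22:15 is disjoint → start new block.
21:15–21:30 overlaps/touches 21:00–22:15 → extend to 21:00–22:15.
21:45–22:00 overlaps/touches 21:00–22:15 → extend to 21:00–22:15.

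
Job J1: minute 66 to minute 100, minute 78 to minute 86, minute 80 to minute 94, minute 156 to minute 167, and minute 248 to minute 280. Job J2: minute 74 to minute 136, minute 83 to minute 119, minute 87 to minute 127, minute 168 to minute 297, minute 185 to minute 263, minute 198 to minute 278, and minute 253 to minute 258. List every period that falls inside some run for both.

minute 74 to minute 100, minute 248 to minute 280

A, merged: minute 66 to minute 100, minute 156 to minute 167, minute 248 to minute 280.
B, merged: minute 74 to minute 136, minute 168 to minute 297.
minute 66 to minute 100 overlaps B on minute 74 to minute 100.
minute 156 to minute 167 falls entirely outside B.
minute 248 to minute 280 overlaps B on minute 248 to minute 280.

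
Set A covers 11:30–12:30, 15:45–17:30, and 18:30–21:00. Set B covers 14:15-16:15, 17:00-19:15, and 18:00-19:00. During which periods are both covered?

Merge the second list: 14:15-16:15, 17:00-19:15.
11:30-12:30 falls entirely outside B.
15:45-17:30 overlaps B on 15:45-16:15, 17:00-17:30.
18:30-21:00 overlaps B on 18:30-19:15.

15:45-16:15, 17:00-17:30, 18:30-19:15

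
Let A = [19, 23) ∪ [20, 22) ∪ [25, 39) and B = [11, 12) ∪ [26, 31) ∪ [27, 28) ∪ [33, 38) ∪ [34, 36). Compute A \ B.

A, merged: [19, 23), [25, 39).
B, merged: [11, 12), [26, 31), [33, 38).
[19, 23) is untouched.
[25, 39) with B removed leaves [25, 26), [31, 33), [38, 39).

[19, 23) ∪ [25, 26) ∪ [31, 33) ∪ [38, 39)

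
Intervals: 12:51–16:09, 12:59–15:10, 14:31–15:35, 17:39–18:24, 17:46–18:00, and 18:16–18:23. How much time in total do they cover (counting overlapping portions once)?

4 h 3 min

Merged: 12:51–16:09, 17:39–18:24.
Lengths: 3 h 18 min + 45 min = 4 h 3 min.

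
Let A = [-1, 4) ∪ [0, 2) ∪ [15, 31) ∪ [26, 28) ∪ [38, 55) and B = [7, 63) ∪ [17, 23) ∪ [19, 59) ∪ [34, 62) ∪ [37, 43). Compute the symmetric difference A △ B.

[-1, 4) ∪ [7, 15) ∪ [31, 38) ∪ [55, 63)

Merge the first list: [-1, 4), [15, 31), [38, 55).
Merge the second list: [7, 63).
A \ B = [-1, 4).
B \ A = [7, 15), [31, 38), [55, 63).
Union of the two gives the symmetric difference.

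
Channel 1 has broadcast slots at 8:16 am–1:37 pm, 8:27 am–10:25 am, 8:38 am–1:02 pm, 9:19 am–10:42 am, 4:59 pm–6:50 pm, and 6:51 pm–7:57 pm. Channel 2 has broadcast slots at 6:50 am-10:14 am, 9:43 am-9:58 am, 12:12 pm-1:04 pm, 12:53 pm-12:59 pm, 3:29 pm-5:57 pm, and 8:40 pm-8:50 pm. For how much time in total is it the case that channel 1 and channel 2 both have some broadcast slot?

3 h 48 min

A, merged: 8:16 am–1:37 pm, 4:59 pm–6:50 pm, 6:51 pm–7:57 pm.
B, merged: 6:50 am–10:14 am, 12:12 pm–1:04 pm, 3:29 pm–5:57 pm, 8:40 pm–8:50 pm.
A ∩ B = 8:16 am–10:14 am, 12:12 pm–1:04 pm, 4:59 pm–5:57 pm.
Total: 1 h 58 min + 52 min + 58 min = 3 h 48 min.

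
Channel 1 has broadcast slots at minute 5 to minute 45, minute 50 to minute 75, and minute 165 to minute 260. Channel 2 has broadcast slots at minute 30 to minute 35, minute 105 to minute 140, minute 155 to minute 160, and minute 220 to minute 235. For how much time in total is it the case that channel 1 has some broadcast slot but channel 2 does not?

140 minutes

A \ B = minute 5 to minute 30, minute 35 to minute 45, minute 50 to minute 75, minute 165 to minute 220, minute 235 to minute 260.
Total: 25 minutes + 10 minutes + 25 minutes + 55 minutes + 25 minutes = 140 minutes.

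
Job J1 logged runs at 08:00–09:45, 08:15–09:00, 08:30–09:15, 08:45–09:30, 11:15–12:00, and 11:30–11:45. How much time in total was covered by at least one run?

2 h 30 min

Merged: 08:00-09:45, 11:15-12:00.
Lengths: 1 h 45 min + 45 min = 2 h 30 min.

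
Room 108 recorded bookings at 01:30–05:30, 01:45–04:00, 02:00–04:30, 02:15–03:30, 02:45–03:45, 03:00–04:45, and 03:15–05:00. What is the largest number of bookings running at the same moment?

7

Walk the sorted start/end points keeping a running depth.
The depth first hits 7 at 03:15.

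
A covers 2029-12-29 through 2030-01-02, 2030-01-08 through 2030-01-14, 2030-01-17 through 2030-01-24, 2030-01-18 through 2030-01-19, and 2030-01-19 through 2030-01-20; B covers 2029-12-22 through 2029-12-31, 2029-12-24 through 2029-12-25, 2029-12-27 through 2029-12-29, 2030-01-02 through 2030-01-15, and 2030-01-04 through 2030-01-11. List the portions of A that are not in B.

2030-01-01 through 2030-01-01, 2030-01-17 through 2030-01-24

A, merged: 2029-12-29 through 2030-01-02, 2030-01-08 through 2030-01-14, 2030-01-17 through 2030-01-24.
B, merged: 2029-12-22 through 2029-12-31, 2030-01-02 through 2030-01-15.
2029-12-29 through 2030-01-02 with B removed leaves 2030-01-01 through 2030-01-01.
2030-01-08 through 2030-01-14 lies entirely inside B → drops out.
2030-01-17 through 2030-01-24 is untouched.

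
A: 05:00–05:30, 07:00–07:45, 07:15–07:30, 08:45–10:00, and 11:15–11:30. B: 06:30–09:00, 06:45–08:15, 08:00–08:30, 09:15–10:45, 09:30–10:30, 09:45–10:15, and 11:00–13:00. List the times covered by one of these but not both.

First set merges to 05:00–05:30, 07:00–07:45, 08:45–10:00, 11:15–11:30.
Second set merges to 06:30–09:00, 09:15–10:45, 11:00–13:00.
Only in the first: 05:00–05:30, 09:00–09:15.
Only in the second: 06:30–07:00, 07:45–08:45, 10:00–10:45, 11:00–11:15, 11:30–13:00.
Together these are the periods covered by exactly one.

05:00–05:30, 06:30–07:00, 07:45–08:45, 09:00–09:15, 10:00–10:45, 11:00–11:15, 11:30–13:00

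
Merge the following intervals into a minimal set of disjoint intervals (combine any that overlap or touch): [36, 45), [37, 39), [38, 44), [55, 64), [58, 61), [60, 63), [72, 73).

[37, 39) overlaps/touches [36, 45) → extend to [36, 45).
[38, 44) overlaps/touches [36, 45) → extend to [36, 45).
[55, 64) is disjoint → start new block.
[58, 61) overlaps/touches [55, 64) → extend to [55, 64).
[60, 63) overlaps/touches [55, 64) → extend to [55, 64).
[72, 73) is disjoint → start new block.

[36, 45) ∪ [55, 64) ∪ [72, 73)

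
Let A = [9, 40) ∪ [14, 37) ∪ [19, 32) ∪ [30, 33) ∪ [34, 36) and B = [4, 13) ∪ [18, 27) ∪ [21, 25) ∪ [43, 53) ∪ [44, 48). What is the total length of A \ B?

18

First set merges to [9, 40).
Second set merges to [4, 13), [18, 27), [43, 53).
A \ B = [13, 18), [27, 40).
Total: 5 + 13 = 18.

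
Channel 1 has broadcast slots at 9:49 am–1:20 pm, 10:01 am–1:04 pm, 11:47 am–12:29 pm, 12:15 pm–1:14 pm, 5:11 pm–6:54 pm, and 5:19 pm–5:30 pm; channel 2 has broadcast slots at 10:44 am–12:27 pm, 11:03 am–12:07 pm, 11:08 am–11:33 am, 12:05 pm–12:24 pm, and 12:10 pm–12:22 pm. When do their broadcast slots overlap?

Merge the first list: 9:49 am–1:20 pm, 5:11 pm–6:54 pm.
Merge the second list: 10:44 am–12:27 pm.
9:49 am–1:20 pm meets the second set on 10:44 am–12:27 pm.
5:11 pm–6:54 pm: no overlap with the second set.

10:44 am–12:27 pm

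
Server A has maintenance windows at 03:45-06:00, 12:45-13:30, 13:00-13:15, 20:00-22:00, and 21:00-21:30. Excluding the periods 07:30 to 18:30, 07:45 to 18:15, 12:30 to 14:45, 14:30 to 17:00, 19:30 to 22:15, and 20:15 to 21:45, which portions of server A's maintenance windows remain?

A, merged: 03:45–06:00, 12:45–13:30, 20:00–22:00.
B, merged: 07:30–18:30, 19:30–22:15.
03:45–06:00: nothing removed.
12:45–13:30: entirely removed.
20:00–22:00: entirely removed.

03:45–06:00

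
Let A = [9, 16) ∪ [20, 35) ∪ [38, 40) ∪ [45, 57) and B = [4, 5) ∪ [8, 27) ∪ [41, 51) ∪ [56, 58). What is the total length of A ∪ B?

A ∪ B = [4, 5), [8, 35), [38, 40), [41, 58).
Total: 1 + 27 + 2 + 17 = 47.

47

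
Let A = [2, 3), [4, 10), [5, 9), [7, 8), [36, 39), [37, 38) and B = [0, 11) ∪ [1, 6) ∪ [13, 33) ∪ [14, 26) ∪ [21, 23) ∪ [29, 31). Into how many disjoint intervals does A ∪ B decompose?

A, merged: [2, 3), [4, 10), [36, 39).
B, merged: [0, 11), [13, 33).
A ∪ B = [0, 11), [13, 33), [36, 39).
That is 3 disjoint pieces.

3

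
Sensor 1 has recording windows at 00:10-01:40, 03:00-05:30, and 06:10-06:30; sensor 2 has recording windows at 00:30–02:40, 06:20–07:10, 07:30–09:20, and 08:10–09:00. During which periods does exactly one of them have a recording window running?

00:10–00:30, 01:40–02:40, 03:00–05:30, 06:10–06:20, 06:30–07:10, 07:30–09:20

Second set merges to 00:30–02:40, 06:20–07:10, 07:30–09:20.
Only in the first: 00:10–00:30, 03:00–05:30, 06:10–06:20.
Only in the second: 01:40–02:40, 06:30–07:10, 07:30–09:20.
Together these are the periods covered by exactly one.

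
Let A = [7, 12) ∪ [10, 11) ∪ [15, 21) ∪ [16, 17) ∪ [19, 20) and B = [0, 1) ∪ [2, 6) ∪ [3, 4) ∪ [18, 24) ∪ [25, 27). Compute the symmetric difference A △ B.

[0, 1) ∪ [2, 6) ∪ [7, 12) ∪ [15, 18) ∪ [21, 24) ∪ [25, 27)

A, merged: [7, 12), [15, 21).
B, merged: [0, 1), [2, 6), [18, 24), [25, 27).
A \ B = [7, 12), [15, 18).
B \ A = [0, 1), [2, 6), [21, 24), [25, 27).
Union of the two gives the symmetric difference.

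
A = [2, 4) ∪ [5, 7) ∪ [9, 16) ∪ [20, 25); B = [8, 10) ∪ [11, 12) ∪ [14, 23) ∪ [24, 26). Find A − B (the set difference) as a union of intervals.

[2, 4) is untouched.
[5, 7) is untouched.
[9, 16) with B removed leaves [10, 11), [12, 14).
[20, 25) with B removed leaves [23, 24).

[2, 4) ∪ [5, 7) ∪ [10, 11) ∪ [12, 14) ∪ [23, 24)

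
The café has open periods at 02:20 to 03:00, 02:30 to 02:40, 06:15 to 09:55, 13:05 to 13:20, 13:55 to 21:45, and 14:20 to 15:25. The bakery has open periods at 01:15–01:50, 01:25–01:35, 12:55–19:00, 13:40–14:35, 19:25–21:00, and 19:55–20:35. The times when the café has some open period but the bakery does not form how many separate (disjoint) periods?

4

Merge the first list: 02:20–03:00, 06:15–09:55, 13:05–13:20, 13:55–21:45.
Merge the second list: 01:15–01:50, 12:55–19:00, 19:25–21:00.
A \ B = 02:20–03:00, 06:15–09:55, 19:00–19:25, 21:00–21:45.
That is 4 disjoint pieces.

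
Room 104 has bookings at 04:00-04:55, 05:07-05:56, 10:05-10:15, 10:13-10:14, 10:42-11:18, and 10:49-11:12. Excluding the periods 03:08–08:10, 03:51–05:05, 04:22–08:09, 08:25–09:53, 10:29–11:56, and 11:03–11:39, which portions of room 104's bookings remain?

A, merged: 04:00-04:55, 05:07-05:56, 10:05-10:15, 10:42-11:18.
B, merged: 03:08-08:10, 08:25-09:53, 10:29-11:56.
04:00-04:55 lies entirely inside B → drops out.
05:07-05:56 lies entirely inside B → drops out.
10:05-10:15 is untouched.
10:42-11:18 lies entirely inside B → drops out.

10:05-10:15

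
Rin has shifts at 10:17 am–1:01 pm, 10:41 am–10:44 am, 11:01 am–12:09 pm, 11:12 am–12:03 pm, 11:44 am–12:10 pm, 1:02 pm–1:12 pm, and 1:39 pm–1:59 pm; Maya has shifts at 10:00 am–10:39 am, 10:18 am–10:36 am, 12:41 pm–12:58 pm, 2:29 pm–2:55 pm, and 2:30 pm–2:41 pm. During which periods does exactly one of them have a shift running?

Merge the first list: 10:17 am–1:01 pm, 1:02 pm–1:12 pm, 1:39 pm–1:59 pm.
Merge the second list: 10:00 am–10:39 am, 12:41 pm–12:58 pm, 2:29 pm–2:55 pm.
A but not B: 10:39 am–12:41 pm, 12:58 pm–1:01 pm, 1:02 pm–1:12 pm, 1:39 pm–1:59 pm.
B but not A: 10:00 am–10:17 am, 2:29 pm–2:55 pm.
Combining gives A △ B.

10:00 am–10:17 am, 10:39 am–12:41 pm, 12:58 pm–1:01 pm, 1:02 pm–1:12 pm, 1:39 pm–1:59 pm, 2:29 pm–2:55 pm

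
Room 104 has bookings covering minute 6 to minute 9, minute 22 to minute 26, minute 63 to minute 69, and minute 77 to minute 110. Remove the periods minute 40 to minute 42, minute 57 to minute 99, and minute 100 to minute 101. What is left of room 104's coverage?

minute 6 to minute 9: nothing removed.
minute 22 to minute 26: nothing removed.
minute 63 to minute 69: entirely removed.
minute 77 to minute 110 \ B = minute 99 to minute 100, minute 101 to minute 110.

minute 6 to minute 9, minute 22 to minute 26, minute 99 to minute 100, minute 101 to minute 110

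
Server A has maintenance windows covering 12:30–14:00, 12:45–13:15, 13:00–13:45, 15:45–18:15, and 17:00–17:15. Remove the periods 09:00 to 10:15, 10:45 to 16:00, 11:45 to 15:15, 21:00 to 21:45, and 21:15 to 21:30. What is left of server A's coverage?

16:00-18:15

A, merged: 12:30-14:00, 15:45-18:15.
B, merged: 09:00-10:15, 10:45-16:00, 21:00-21:45.
12:30-14:00: entirely removed.
15:45-18:15 \ B = 16:00-18:15.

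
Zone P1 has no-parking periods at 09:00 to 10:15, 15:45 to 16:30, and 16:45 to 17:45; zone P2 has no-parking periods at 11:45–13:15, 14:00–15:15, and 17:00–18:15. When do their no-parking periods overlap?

17:00–17:45

09:00–10:15 falls entirely outside B.
15:45–16:30 falls entirely outside B.
16:45–17:45 overlaps B on 17:00–17:45.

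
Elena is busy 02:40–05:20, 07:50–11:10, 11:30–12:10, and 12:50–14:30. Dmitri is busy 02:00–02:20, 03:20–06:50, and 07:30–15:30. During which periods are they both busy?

03:20–05:20, 07:50–11:10, 11:30–12:10, 12:50–14:30

02:40–05:20 meets the second set on 03:20–05:20.
07:50–11:10 meets the second set on 07:50–11:10.
11:30–12:10 meets the second set on 11:30–12:10.
12:50–14:30 meets the second set on 12:50–14:30.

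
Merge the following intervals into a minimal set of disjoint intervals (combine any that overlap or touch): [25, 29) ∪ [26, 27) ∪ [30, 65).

[26, 27) overlaps/touches [25, 29) → extend to [25, 29).
[30, 65) is disjoint → start new block.

[25, 29) ∪ [30, 65)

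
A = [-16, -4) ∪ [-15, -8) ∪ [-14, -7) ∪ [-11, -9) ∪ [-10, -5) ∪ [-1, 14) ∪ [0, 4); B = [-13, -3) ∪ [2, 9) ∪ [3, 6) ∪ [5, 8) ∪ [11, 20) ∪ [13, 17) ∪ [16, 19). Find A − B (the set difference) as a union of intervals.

Merge the first list: [-16, -4), [-1, 14).
Merge the second list: [-13, -3), [2, 9), [11, 20).
[-16, -4) \ B = [-16, -13).
[-1, 14) \ B = [-1, 2), [9, 11).

[-16, -13) ∪ [-1, 2) ∪ [9, 11)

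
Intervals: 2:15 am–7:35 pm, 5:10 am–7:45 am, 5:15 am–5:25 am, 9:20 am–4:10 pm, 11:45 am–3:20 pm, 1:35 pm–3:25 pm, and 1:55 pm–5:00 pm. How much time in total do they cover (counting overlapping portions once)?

17 h 20 min

Merged: 2:15 am–7:35 pm.
Length: 17 h 20 min.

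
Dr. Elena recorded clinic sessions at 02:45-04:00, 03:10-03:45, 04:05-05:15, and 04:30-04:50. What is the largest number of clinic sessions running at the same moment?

2

At 03:10, 2 of the intervals are simultaneously active.
No point has more.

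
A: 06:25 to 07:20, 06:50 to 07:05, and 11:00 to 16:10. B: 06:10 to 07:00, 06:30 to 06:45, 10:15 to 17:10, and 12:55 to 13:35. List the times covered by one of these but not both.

06:10-06:25, 07:00-07:20, 10:15-11:00, 16:10-17:10

Merge the first list: 06:25-07:20, 11:00-16:10.
Merge the second list: 06:10-07:00, 10:15-17:10.
A \ B = 07:00-07:20.
B \ A = 06:10-06:25, 10:15-11:00, 16:10-17:10.
Union of the two gives the symmetric difference.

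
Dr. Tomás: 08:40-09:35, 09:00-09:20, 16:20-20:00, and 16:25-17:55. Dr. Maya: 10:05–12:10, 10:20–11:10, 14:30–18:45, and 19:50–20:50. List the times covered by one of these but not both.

First set merges to 08:40–09:35, 16:20–20:00.
Second set merges to 10:05–12:10, 14:30–18:45, 19:50–20:50.
A \ B = 08:40–09:35, 18:45–19:50.
B \ A = 10:05–12:10, 14:30–16:20, 20:00–20:50.
Union of the two gives the symmetric difference.

08:40–09:35, 10:05–12:10, 14:30–16:20, 18:45–19:50, 20:00–20:50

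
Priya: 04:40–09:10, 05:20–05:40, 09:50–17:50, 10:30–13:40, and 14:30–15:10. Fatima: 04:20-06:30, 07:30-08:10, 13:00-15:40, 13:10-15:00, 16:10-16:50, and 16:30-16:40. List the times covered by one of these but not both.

04:20–04:40, 06:30–07:30, 08:10–09:10, 09:50–13:00, 15:40–16:10, 16:50–17:50

First set merges to 04:40–09:10, 09:50–17:50.
Second set merges to 04:20–06:30, 07:30–08:10, 13:00–15:40, 16:10–16:50.
A \ B = 06:30–07:30, 08:10–09:10, 09:50–13:00, 15:40–16:10, 16:50–17:50.
B \ A = 04:20–04:40.
Union of the two gives the symmetric difference.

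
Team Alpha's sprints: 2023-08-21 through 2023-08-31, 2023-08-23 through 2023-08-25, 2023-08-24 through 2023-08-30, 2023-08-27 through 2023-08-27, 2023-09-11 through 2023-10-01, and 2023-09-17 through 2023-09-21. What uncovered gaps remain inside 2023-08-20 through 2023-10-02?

2023-08-20 through 2023-08-20, 2023-09-01 through 2023-09-10, 2023-10-02 through 2023-10-02

After merging, the occupied span is 2023-08-21 through 2023-08-31, 2023-09-11 through 2023-10-01.
Gaps within 2023-08-20 through 2023-10-02: 2023-08-20 through 2023-08-20, 2023-09-01 through 2023-09-10, 2023-10-02 through 2023-10-02.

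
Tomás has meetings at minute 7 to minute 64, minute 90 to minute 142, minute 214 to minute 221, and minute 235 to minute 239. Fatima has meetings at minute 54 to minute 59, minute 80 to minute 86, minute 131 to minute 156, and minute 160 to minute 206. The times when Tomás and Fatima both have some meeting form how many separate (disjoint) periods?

2

A ∩ B = minute 54 to minute 59, minute 131 to minute 142.
That is 2 disjoint pieces.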